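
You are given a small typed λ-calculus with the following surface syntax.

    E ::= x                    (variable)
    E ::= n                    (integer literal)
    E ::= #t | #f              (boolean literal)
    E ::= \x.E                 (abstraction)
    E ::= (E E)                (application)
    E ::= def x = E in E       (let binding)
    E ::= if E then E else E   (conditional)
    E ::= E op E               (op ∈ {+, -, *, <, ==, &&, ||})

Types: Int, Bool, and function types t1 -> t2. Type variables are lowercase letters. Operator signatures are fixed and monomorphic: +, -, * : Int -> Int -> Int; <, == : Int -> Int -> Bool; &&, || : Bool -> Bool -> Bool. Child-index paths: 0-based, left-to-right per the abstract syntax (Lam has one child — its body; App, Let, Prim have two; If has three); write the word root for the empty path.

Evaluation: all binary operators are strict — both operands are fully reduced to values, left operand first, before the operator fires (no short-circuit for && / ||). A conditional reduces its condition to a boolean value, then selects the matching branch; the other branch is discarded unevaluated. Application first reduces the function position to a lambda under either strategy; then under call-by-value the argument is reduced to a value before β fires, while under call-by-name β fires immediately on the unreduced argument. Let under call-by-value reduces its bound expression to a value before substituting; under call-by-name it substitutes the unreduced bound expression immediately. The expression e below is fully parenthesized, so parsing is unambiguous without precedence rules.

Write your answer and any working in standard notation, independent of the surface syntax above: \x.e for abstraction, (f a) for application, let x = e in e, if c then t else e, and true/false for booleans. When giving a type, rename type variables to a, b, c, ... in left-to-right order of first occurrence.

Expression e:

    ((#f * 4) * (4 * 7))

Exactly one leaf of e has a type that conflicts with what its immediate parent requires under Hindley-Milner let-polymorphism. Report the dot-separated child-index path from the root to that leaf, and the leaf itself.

Trace:
  unify Bool ~ Int
  FAIL: mismatch Bool ~ Int

Answer: 0.0 : false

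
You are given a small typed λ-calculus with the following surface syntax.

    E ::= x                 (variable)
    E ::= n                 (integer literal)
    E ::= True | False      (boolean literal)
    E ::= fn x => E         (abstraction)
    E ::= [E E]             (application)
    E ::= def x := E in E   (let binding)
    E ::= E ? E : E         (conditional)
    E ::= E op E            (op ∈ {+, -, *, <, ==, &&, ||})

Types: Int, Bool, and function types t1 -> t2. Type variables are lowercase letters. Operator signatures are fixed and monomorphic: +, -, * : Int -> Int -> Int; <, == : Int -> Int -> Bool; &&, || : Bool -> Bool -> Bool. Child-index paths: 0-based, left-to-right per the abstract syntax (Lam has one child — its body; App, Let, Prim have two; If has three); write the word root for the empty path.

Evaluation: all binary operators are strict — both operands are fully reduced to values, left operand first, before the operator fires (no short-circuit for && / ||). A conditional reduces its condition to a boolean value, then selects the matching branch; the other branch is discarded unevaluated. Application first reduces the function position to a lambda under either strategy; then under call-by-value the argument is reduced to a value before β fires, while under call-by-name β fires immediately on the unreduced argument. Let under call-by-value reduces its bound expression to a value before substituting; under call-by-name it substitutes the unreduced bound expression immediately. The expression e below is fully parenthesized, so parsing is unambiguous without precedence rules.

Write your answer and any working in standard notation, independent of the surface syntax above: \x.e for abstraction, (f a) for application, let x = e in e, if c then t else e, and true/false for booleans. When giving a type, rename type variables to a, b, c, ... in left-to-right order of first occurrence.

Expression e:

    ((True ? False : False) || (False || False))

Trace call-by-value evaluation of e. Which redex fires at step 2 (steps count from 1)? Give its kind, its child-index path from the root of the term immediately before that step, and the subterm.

Working:
step 0: ((if true then false else false) || (false || false))
step 1: [if@0] (false || (false || false))
step 2: [delta@1] (false || false)

Answer: delta at 1 : (false || false)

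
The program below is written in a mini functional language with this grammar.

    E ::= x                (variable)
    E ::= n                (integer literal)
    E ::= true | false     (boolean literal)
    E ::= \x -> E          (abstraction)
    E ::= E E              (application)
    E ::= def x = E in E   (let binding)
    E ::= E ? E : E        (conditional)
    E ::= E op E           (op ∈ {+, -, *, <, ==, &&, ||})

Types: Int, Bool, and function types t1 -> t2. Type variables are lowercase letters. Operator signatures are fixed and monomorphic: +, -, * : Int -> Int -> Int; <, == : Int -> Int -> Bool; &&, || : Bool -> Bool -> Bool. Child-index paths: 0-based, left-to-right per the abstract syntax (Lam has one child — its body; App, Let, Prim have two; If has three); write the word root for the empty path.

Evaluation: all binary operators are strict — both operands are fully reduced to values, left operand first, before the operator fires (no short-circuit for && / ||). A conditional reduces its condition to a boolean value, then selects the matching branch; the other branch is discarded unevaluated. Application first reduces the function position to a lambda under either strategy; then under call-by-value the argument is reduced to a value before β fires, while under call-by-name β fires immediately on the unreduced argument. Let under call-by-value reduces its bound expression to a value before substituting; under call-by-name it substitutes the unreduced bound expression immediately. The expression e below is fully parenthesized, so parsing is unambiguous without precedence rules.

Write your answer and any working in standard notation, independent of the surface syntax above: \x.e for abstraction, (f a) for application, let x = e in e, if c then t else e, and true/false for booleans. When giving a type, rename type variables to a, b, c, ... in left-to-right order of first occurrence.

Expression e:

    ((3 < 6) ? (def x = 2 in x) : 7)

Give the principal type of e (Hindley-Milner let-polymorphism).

Answer: Int

Working:
  unify Int ~ Int
  unify Int ~ Int
  unify Bool ~ Bool
let x : Int
x : Int
  unify Int ~ Int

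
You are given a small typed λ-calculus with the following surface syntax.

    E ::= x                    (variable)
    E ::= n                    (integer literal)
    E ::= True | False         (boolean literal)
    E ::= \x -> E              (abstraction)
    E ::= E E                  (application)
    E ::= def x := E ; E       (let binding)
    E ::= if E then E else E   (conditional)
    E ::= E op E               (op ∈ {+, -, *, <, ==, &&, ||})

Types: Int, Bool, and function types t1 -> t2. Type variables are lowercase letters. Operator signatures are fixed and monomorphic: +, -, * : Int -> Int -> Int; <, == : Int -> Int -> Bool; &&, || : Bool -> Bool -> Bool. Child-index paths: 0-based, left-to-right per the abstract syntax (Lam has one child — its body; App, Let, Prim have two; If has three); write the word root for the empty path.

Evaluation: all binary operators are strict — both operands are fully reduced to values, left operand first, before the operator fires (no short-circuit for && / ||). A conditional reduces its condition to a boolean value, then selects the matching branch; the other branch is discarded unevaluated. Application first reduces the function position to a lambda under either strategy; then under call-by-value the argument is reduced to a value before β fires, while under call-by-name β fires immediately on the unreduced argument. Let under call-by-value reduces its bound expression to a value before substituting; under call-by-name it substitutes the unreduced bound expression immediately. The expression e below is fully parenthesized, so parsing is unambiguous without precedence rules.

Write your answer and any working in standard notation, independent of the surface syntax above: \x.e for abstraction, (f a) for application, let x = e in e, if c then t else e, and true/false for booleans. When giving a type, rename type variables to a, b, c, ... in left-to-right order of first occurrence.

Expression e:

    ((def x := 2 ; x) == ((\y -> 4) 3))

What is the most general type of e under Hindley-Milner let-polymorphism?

Answer: Bool

Derivation:
let x : Int
x : Int
  unify Int ~ Int
\y._ : a -> Int
  unify a -> Int ~ Int -> b
  unify a ~ Int
  unify Int ~ b
_ _ : Int
  unify Int ~ Int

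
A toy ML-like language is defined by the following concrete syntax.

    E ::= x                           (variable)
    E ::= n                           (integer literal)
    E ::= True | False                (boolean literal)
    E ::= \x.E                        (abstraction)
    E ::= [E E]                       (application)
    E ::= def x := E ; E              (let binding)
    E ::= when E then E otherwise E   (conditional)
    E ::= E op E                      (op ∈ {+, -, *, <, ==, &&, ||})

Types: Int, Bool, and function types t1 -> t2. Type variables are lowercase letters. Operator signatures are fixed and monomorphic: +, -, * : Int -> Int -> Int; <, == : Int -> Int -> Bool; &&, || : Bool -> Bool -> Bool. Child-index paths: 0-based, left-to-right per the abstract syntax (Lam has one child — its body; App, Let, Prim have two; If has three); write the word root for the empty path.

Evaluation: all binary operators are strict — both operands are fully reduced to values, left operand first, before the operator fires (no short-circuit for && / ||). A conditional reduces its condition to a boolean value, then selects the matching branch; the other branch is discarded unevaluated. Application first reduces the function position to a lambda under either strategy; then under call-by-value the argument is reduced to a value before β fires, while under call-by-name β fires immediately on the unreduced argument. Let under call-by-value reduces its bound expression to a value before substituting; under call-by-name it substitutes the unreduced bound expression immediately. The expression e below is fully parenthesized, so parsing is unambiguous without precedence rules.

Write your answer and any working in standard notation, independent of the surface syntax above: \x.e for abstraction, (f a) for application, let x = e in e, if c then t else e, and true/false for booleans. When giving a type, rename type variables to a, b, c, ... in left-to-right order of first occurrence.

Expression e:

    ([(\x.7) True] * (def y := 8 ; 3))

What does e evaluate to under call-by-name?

Answer: 21

Trace:
step 0: (((\x.7) true) * (let y = 8 in 3))
step 1: [beta@0] (7 * (let y = 8 in 3))
step 2: [let@1] (7 * 3)
step 3: [delta@root] 21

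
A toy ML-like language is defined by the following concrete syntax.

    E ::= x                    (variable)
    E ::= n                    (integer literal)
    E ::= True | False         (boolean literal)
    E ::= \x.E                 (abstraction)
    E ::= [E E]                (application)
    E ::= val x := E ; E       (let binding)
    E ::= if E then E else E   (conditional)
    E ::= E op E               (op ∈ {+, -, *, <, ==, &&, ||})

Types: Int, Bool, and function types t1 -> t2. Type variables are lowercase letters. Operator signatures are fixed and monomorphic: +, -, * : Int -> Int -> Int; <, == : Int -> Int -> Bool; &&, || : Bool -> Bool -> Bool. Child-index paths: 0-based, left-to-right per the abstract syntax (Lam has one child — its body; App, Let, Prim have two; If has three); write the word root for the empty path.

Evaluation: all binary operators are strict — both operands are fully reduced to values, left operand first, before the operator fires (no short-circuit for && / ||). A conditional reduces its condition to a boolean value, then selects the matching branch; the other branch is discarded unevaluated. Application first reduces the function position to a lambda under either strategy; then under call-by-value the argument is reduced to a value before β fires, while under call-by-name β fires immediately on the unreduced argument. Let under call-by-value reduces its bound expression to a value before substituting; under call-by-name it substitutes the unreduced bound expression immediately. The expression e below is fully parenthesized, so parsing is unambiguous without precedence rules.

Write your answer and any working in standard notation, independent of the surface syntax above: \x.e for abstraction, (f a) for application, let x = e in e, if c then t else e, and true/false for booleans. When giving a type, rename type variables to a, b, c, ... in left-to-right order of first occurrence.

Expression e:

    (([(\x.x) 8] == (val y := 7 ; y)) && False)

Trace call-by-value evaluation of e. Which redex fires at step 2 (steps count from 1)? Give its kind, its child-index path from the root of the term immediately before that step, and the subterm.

Answer: let at 0.1 : (let y = 7 in y)

Derivation:
step 0: ((((\x.x) 8) == (let y = 7 in y)) && false)
step 1: [beta@0.0] ((8 == (let y = 7 in y)) && false)
step 2: [let@0.1] ((8 == 7) && false)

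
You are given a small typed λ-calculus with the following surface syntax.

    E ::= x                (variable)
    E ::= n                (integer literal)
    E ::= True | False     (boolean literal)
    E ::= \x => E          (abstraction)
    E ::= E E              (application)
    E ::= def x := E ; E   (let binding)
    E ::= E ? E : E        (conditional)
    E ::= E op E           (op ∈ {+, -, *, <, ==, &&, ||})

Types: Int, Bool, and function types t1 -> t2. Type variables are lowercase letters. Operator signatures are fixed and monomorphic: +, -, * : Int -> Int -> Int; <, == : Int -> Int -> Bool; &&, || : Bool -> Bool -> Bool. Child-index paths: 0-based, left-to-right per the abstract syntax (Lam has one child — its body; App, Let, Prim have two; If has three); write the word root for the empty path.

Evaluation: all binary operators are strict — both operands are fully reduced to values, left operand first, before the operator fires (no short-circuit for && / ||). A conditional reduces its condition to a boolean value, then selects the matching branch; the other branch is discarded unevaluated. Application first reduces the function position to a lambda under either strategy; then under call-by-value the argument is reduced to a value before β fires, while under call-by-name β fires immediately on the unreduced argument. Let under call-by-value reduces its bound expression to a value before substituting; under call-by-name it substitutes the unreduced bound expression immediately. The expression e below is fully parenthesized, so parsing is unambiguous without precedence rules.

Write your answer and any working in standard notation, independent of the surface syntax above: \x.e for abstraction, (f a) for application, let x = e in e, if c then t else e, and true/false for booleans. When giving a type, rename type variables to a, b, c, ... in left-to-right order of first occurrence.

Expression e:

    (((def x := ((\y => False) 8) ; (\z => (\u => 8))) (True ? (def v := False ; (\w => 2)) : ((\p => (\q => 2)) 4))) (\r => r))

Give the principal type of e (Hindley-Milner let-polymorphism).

Answer: Int

Working:
\y._ : a -> Bool
  unify a -> Bool ~ Int -> b
  unify a ~ Int
  unify Bool ~ b
_ _ : Bool
let x : Bool
\u._ : d -> Int
\z._ : c -> d -> Int
  unify Bool ~ Bool
let v : Bool
\w._ : e -> Int
\q._ : g -> Int
\p._ : f -> g -> Int
  unify f -> g -> Int ~ Int -> h
  unify f ~ Int
  unify g -> Int ~ h
_ _ : g -> Int
  unify e -> Int ~ g -> Int
  unify e ~ g
  unify Int ~ Int
  unify c -> d -> Int ~ (g -> Int) -> i
  unify c ~ g -> Int
  unify d -> Int ~ i
_ _ : d -> Int
r : j
\r._ : j -> j
  unify d -> Int ~ (j -> j) -> k
  unify d ~ j -> j
  unify Int ~ k
_ _ : Int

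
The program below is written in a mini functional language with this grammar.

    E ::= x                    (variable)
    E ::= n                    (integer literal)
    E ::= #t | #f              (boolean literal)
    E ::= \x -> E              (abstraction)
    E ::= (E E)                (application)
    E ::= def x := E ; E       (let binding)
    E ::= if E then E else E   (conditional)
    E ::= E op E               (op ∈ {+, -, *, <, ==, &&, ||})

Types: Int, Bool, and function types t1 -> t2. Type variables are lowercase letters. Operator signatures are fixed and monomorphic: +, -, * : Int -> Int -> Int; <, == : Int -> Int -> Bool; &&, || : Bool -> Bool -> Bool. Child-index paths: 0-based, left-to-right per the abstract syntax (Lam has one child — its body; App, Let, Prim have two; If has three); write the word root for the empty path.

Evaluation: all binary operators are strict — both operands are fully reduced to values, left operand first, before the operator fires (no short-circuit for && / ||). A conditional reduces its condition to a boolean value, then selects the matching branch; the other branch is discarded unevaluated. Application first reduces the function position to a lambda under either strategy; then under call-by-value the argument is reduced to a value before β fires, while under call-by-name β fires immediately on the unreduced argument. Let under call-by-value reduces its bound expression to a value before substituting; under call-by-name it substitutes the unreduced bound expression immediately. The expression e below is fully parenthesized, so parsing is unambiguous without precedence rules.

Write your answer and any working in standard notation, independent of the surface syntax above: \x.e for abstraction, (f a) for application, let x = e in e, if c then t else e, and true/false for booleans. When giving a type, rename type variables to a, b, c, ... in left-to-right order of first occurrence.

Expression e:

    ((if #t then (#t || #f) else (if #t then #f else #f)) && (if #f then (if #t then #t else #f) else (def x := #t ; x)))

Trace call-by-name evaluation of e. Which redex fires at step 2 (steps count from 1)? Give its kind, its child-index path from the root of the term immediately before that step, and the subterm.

Trace:
step 0: ((if true then (true || false) else (if true then false else false)) && (if false then (if true then true else false) else (let x = true in x)))
step 1: [if@0] ((true || false) && (if false then (if true then true else false) else (let x = true in x)))
step 2: [delta@0] (true && (if false then (if true then true else false) else (let x = true in x)))

Answer: delta at 0 : (true || false)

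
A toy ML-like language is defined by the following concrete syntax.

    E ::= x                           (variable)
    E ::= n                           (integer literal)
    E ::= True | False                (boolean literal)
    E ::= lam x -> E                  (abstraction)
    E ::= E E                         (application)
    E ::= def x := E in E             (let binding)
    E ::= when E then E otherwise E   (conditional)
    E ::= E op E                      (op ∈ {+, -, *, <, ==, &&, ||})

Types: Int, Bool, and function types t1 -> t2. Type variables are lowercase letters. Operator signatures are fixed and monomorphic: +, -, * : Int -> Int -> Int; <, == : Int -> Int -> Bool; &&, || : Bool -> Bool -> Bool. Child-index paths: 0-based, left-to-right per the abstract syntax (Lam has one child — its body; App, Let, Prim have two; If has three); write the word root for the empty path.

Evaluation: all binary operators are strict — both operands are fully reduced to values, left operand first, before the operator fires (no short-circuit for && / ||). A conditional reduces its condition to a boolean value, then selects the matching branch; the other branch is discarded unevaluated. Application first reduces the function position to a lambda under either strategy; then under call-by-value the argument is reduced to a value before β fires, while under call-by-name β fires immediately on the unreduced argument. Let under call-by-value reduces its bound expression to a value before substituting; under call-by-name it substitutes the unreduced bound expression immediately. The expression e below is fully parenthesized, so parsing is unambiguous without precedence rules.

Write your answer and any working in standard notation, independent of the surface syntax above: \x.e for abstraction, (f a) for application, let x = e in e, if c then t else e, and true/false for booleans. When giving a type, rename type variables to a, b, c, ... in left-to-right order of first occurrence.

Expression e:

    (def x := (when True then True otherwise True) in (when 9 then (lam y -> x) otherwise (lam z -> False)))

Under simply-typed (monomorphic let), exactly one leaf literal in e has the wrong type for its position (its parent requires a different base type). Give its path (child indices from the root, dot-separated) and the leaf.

Derivation:
  unify Bool ~ Bool
  unify Bool ~ Bool
let x : Bool
  unify Int ~ Bool
  FAIL: mismatch Int ~ Bool

Answer: 1.0 : 9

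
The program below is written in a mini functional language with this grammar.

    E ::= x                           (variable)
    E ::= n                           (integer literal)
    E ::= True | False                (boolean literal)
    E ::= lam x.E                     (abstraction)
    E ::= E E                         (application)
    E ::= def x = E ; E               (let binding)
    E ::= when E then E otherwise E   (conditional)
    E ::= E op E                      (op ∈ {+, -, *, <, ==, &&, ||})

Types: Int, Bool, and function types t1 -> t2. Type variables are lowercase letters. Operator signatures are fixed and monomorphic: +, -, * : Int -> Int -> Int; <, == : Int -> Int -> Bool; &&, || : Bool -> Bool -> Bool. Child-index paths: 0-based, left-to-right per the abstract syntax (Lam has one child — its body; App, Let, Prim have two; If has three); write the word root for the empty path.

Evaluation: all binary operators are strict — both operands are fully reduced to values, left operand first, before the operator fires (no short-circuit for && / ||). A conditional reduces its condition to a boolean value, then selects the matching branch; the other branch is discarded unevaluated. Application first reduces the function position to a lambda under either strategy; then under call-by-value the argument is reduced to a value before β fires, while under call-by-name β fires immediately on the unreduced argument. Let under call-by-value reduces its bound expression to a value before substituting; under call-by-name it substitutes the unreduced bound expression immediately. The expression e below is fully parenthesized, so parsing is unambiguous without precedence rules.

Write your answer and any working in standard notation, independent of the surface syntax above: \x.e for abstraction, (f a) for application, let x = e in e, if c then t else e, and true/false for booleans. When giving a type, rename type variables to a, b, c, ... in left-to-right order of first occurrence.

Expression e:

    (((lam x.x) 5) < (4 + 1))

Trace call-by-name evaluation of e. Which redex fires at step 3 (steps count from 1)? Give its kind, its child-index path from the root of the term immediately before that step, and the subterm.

Working:
step 0: (((\x.x) 5) < (4 + 1))
step 1: [beta@0] (5 < (4 + 1))
step 2: [delta@1] (5 < 5)
step 3: [delta@root] false

Answer: delta at root : (5 < 5)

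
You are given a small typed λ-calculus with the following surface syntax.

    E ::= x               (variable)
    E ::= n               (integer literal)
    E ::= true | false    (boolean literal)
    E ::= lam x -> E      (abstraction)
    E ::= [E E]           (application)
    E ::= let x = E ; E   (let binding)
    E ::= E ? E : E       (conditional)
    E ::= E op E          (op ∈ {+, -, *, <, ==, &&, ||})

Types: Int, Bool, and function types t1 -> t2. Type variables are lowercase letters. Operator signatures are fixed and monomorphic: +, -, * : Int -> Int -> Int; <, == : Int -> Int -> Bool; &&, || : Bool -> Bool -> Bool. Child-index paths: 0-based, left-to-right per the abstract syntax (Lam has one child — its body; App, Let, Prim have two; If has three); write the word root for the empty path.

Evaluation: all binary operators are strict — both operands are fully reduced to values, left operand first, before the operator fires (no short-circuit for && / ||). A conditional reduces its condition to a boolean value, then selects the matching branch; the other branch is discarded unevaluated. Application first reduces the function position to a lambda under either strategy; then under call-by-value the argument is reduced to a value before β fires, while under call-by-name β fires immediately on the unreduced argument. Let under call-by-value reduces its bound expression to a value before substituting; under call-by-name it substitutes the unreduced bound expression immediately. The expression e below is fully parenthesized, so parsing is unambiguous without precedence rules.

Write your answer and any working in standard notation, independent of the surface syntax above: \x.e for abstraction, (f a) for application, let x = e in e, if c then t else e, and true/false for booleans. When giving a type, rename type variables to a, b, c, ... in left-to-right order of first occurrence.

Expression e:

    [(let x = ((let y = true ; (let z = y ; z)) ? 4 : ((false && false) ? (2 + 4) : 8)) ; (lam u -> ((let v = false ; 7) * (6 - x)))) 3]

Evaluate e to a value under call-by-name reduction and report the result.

Derivation:
step 0: ((let x = (if (let y = true in (let z = y in z)) then 4 else (if (false && false) then (2 + 4) else 8)) in (\u.((let v = false in 7) * (6 - x)))) 3)
step 1: [let@0] ((\u.((let v = false in 7) * (6 - (if (let y = true in (let z = y in z)) then 4 else (if (false && false) then (2 + 4) else 8))))) 3)
step 2: [beta@root] ((let v = false in 7) * (6 - (if (let y = true in (let z = y in z)) then 4 else (if (false && false) then (2 + 4) else 8))))
step 3: [let@0] (7 * (6 - (if (let y = true in (let z = y in z)) then 4 else (if (false && false) then (2 + 4) else 8))))
step 4: [let@1.1.0] (7 * (6 - (if (let z = true in z) then 4 else (if (false && false) then (2 + 4) else 8))))
step 5: [let@1.1.0] (7 * (6 - (if true then 4 else (if (false && false) then (2 + 4) else 8))))
step 6: [if@1.1] (7 * (6 - 4))
step 7: [delta@1] (7 * 2)
step 8: [delta@root] 14

Answer: 14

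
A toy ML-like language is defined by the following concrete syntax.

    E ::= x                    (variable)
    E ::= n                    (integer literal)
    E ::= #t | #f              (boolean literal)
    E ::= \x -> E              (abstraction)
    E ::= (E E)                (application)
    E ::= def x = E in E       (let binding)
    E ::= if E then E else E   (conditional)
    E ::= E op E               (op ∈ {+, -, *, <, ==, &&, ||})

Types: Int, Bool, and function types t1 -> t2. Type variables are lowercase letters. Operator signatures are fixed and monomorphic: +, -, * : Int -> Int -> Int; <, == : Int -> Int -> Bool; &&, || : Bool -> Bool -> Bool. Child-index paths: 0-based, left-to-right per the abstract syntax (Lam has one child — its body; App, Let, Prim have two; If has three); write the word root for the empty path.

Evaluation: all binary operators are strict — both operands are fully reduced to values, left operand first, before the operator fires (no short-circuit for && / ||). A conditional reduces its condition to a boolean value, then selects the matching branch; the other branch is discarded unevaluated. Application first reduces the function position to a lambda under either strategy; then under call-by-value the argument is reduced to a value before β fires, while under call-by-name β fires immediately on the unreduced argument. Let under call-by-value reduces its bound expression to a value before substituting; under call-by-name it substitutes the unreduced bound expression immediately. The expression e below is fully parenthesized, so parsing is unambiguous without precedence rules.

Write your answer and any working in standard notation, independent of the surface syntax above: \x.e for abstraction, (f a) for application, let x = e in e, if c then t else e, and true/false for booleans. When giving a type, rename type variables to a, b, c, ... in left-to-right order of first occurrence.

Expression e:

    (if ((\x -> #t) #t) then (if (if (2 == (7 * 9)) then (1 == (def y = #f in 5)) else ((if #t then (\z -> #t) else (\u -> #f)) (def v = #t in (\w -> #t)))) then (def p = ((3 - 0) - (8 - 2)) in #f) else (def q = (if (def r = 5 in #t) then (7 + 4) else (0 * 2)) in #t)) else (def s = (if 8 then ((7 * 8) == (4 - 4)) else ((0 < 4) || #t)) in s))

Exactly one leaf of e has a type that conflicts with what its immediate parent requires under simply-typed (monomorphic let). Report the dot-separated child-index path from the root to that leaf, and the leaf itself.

Derivation:
\x._ : a -> Bool
  unify a -> Bool ~ Bool -> b
  unify a ~ Bool
  unify Bool ~ b
_ _ : Bool
  unify Bool ~ Bool
  unify Int ~ Int
  unify Int ~ Int
  unify Int ~ Int
  unify Int ~ Int
  unify Bool ~ Bool
  unify Int ~ Int
let y : Bool
  unify Int ~ Int
  unify Bool ~ Bool
\z._ : c -> Bool
\u._ : d -> Bool
  unify c -> Bool ~ d -> Bool
  unify c ~ d
  unify Bool ~ Bool
let v : Bool
\w._ : e -> Bool
  unify d -> Bool ~ (e -> Bool) -> f
  unify d ~ e -> Bool
  unify Bool ~ f
_ _ : Bool
  unify Bool ~ Bool
  unify Bool ~ Bool
  unify Int ~ Int
  unify Int ~ Int
  unify Int ~ Int
  unify Int ~ Int
  unify Int ~ Int
  unify Int ~ Int
let p : Int
let r : Int
  unify Bool ~ Bool
  unify Int ~ Int
  unify Int ~ Int
  unify Int ~ Int
  unify Int ~ Int
  unify Int ~ Int
let q : Int
  unify Bool ~ Bool
  unify Int ~ Bool
  FAIL: mismatch Int ~ Bool

Answer: 2.0.0 : 8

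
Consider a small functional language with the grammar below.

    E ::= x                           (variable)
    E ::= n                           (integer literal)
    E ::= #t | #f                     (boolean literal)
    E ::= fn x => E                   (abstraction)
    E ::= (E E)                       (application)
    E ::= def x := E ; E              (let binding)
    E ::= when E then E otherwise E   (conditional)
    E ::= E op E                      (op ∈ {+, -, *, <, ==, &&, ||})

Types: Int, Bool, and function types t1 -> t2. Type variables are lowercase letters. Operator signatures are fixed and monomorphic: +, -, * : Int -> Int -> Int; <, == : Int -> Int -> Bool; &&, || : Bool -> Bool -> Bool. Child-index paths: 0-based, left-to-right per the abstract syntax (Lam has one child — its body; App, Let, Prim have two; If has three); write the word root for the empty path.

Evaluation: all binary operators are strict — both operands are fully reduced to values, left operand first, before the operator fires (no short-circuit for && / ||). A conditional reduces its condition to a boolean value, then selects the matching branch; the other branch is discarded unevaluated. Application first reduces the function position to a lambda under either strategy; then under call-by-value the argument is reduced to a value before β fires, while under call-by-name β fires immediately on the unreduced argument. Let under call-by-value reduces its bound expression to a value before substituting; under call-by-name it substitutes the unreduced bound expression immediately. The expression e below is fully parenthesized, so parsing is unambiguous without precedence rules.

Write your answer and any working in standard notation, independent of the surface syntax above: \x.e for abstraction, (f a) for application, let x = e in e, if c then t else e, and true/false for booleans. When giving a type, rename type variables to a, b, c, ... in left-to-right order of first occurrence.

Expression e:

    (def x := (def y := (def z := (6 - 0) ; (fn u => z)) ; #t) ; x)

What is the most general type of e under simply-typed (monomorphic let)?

Answer: Bool

Working:
  unify Int ~ Int
  unify Int ~ Int
let z : Int
z : Int
\u._ : a -> Int
let y : a -> Int
let x : Bool
x : Bool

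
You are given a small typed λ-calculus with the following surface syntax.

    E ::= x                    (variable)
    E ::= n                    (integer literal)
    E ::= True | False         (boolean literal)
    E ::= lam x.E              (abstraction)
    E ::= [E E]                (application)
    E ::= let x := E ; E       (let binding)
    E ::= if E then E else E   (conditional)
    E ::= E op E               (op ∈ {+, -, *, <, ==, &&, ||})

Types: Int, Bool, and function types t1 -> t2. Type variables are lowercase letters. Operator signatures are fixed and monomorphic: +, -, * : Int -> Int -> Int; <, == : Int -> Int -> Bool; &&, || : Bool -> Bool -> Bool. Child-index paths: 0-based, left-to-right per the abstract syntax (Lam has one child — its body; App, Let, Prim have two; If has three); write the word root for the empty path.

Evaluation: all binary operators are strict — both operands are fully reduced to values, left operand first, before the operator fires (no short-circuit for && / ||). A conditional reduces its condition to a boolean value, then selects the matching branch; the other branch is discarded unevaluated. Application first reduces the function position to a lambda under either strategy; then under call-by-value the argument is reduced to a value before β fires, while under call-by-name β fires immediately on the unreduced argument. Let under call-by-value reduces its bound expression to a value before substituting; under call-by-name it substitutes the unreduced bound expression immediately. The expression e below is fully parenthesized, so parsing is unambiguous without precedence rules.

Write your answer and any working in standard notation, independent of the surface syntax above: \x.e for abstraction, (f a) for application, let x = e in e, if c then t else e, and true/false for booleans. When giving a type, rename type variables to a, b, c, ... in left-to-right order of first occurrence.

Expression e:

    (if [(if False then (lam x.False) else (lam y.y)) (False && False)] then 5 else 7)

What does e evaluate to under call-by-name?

Answer: 7

Working:
step 0: (if ((if false then (\x.false) else (\y.y)) (false && false)) then 5 else 7)
step 1: [if@0.0] (if ((\y.y) (false && false)) then 5 else 7)
step 2: [beta@0] (if (false && false) then 5 else 7)
step 3: [delta@0] (if false then 5 else 7)
step 4: [if@root] 7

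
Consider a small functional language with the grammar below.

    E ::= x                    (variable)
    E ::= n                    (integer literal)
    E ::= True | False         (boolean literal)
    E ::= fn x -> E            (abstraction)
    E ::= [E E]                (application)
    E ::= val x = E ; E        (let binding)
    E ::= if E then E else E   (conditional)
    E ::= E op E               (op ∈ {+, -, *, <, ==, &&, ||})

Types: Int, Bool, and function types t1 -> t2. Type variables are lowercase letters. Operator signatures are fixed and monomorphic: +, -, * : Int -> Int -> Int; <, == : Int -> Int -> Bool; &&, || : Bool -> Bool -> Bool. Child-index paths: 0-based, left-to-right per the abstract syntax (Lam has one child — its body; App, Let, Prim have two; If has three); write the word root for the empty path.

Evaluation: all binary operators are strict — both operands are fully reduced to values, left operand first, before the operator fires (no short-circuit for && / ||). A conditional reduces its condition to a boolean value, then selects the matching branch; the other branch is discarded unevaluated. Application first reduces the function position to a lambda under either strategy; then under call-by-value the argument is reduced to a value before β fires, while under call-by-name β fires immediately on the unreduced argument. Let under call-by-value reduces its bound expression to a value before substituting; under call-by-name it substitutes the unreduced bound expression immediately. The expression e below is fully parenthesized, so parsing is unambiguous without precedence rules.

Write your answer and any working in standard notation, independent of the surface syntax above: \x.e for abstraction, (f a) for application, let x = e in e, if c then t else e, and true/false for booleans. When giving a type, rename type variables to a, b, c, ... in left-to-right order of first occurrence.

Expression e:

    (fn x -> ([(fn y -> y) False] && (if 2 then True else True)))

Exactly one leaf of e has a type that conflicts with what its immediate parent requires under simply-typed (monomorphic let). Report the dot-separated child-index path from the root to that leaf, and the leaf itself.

Working:
y : b
\y._ : b -> b
  unify b -> b ~ Bool -> c
  unify b ~ Bool
  unify Bool ~ c
_ _ : Bool
  unify Bool ~ Bool
  unify Int ~ Bool
  FAIL: mismatch Int ~ Bool

Answer: 0.1.0 : 2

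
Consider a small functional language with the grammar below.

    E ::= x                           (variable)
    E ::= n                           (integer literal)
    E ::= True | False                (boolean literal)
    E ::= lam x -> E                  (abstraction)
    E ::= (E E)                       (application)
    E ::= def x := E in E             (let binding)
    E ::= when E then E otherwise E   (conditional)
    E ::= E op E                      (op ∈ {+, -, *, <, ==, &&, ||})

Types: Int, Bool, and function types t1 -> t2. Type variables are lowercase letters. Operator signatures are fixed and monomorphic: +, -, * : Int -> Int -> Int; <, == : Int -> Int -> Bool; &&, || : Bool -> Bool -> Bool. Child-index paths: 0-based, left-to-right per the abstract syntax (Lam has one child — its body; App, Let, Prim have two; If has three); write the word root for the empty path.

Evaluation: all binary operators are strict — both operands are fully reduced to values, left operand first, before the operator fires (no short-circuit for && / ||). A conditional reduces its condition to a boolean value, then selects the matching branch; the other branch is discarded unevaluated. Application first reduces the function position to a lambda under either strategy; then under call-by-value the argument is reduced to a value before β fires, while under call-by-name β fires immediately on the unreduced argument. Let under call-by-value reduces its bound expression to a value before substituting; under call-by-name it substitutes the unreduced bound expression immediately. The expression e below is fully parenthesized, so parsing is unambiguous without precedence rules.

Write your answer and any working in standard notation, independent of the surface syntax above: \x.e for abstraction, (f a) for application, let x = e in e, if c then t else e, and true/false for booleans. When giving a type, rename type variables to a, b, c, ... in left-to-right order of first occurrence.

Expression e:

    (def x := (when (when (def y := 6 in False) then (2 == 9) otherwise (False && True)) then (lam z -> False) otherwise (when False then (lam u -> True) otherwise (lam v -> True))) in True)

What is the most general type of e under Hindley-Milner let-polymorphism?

Answer: Bool

Derivation:
let y : Int
  unify Bool ~ Bool
  unify Int ~ Int
  unify Int ~ Int
  unify Bool ~ Bool
  unify Bool ~ Bool
  unify Bool ~ Bool
  unify Bool ~ Bool
\z._ : a -> Bool
  unify Bool ~ Bool
\u._ : b -> Bool
\v._ : c -> Bool
  unify b -> Bool ~ c -> Bool
  unify b ~ c
  unify Bool ~ Bool
  unify a -> Bool ~ c -> Bool
  unify a ~ c
  unify Bool ~ Bool
let x : forall. c -> Bool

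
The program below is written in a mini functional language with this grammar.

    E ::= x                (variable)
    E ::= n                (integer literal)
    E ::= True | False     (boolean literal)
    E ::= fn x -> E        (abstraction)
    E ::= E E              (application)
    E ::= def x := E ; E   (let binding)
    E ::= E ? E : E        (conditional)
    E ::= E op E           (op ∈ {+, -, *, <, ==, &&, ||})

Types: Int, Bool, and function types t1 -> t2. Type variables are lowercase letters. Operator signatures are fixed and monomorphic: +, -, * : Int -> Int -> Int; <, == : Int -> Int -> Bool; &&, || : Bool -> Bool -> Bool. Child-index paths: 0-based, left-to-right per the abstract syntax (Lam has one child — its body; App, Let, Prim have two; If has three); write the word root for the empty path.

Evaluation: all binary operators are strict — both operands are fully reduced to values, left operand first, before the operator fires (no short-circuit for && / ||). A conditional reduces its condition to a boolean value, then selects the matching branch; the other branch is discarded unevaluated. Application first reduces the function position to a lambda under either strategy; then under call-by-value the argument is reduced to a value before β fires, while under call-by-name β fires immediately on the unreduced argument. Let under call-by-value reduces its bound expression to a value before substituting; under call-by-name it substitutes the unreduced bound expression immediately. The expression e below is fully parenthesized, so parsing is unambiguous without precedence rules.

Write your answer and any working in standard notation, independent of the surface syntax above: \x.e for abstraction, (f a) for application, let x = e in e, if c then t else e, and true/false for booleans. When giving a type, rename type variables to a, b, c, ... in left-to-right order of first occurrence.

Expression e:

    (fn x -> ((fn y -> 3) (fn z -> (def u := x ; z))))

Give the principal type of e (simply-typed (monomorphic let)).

Derivation:
\y._ : b -> Int
x : a
let u : a
z : c
\z._ : c -> c
  unify b -> Int ~ (c -> c) -> d
  unify b ~ c -> c
  unify Int ~ d
_ _ : Int
\x._ : a -> Int

Answer: a -> Int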